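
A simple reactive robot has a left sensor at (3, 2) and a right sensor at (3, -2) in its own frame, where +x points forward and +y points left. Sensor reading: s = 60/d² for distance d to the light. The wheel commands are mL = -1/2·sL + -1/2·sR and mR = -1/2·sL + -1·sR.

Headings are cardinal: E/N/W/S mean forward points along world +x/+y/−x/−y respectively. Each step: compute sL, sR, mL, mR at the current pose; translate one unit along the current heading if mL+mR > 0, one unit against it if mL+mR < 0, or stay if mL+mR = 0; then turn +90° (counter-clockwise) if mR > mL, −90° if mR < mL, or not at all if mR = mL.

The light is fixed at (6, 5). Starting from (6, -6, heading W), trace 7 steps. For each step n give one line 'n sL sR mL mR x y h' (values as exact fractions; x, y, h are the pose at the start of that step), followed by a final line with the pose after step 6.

n=0: pose=(6,-6,W); sL=30/89, sR=2/3; mL=-134/267, mR=-223/267; mL+mR=-119/89 → advance -1; mR−mL=-1/3 → turn -1·90°
n=1: pose=(7,-6,N); sL=12/13, sR=60/73; mL=-828/949, mR=-1218/949; mL+mR=-2046/949 → advance -1; mR−mL=-30/73 → turn -1·90°
n=2: pose=(7,-7,E); sL=15/29, sR=15/53; mL=-615/1537, mR=-1665/3074; mL+mR=-2895/3074 → advance -1; mR−mL=-15/106 → turn -1·90°
n=3: pose=(6,-7,S); sL=60/229, sR=60/229; mL=-60/229, mR=-90/229; mL+mR=-150/229 → advance -1; mR−mL=-30/229 → turn -1·90°
n=4: pose=(6,-6,W); sL=30/89, sR=2/3; mL=-134/267, mR=-223/267; mL+mR=-119/89 → advance -1; mR−mL=-1/3 → turn -1·90°
n=5: pose=(7,-6,N); sL=12/13, sR=60/73; mL=-828/949, mR=-1218/949; mL+mR=-2046/949 → advance -1; mR−mL=-30/73 → turn -1·90°
n=6: pose=(7,-7,E); sL=15/29, sR=15/53; mL=-615/1537, mR=-1665/3074; mL+mR=-2895/3074 → advance -1; mR−mL=-15/106 → turn -1·90°

0 30/89 2/3 -134/267 -223/267 6 -6 W
1 12/13 60/73 -828/949 -1218/949 7 -6 N
2 15/29 15/53 -615/1537 -1665/3074 7 -7 E
3 60/229 60/229 -60/229 -90/229 6 -7 S
4 30/89 2/3 -134/267 -223/267 6 -6 W
5 12/13 60/73 -828/949 -1218/949 7 -6 N
6 15/29 15/53 -615/1537 -1665/3074 7 -7 E
final 6 -7 S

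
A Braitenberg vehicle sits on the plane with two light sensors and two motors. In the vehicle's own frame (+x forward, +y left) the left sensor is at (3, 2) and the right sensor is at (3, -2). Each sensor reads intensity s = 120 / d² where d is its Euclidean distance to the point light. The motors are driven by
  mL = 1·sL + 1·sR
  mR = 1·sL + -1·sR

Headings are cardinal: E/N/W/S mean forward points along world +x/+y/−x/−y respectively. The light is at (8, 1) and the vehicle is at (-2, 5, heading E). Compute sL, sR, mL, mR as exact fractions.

24/17 120/53 3312/901 -768/901

left sensor world pos  = (1, 7); dL² = 85
right sensor world pos = (1, 3); dR² = 53
sL = 120/85 = 24/17
sR = 120/53 = 120/53
mL = 1·sL + 1·sR = 3312/901
mR = 1·sL + -1·sR = -768/901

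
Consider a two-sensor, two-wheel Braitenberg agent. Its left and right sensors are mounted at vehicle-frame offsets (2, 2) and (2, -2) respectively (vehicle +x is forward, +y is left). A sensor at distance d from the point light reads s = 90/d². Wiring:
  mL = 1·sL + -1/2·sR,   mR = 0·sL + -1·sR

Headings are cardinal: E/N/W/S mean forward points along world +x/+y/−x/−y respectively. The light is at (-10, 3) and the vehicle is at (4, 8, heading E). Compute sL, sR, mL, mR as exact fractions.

18/61 18/53 405/3233 -18/53

left sensor world pos  = (6, 10); dL² = 305
right sensor world pos = (6, 6); dR² = 265
sL = 90/305 = 18/61
sR = 90/265 = 18/53
mL = 1·sL + -1/2·sR = 405/3233
mR = 0·sL + -1·sR = -18/53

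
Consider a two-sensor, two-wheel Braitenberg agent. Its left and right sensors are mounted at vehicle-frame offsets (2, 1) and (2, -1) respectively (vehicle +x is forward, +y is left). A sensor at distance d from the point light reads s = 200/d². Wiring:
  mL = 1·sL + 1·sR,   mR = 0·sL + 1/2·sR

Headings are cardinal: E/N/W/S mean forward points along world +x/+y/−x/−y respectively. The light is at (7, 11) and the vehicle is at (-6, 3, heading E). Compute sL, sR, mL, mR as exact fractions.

20/17 100/101 3720/1717 50/101

left sensor world pos  = (-4, 4); dL² = 170
right sensor world pos = (-4, 2); dR² = 202
sL = 200/170 = 20/17
sR = 200/202 = 100/101
mL = 1·sL + 1·sR = 3720/1717
mR = 0·sL + 1/2·sR = 50/101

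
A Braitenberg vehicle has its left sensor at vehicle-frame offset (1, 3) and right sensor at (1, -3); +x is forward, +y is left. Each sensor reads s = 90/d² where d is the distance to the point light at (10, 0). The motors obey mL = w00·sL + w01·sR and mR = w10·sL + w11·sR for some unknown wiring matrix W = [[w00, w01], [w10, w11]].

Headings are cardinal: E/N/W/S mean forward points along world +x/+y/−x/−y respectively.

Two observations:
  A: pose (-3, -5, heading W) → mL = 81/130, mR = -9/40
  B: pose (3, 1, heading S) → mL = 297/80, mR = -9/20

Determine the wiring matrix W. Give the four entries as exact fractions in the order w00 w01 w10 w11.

obs A: pose=(-3,-5,W) → sL=9/26, sR=9/20, mL=81/130, mR=-9/40
obs B: pose=(3,1,S) → sL=45/8, sR=9/10, mL=297/80, mR=-9/20
sensor matrix S = [[9/26, 9/20], [45/8, 9/10]]; det S = -4617/2080
solve [mL_A; mL_B] = S·[w00; w01] and [mR_A; mR_B] = S·[w10; w11]:
  w00 = 1/2, w01 = 1, w10 = 0, w11 = -1/2

1/2 1 0 -1/2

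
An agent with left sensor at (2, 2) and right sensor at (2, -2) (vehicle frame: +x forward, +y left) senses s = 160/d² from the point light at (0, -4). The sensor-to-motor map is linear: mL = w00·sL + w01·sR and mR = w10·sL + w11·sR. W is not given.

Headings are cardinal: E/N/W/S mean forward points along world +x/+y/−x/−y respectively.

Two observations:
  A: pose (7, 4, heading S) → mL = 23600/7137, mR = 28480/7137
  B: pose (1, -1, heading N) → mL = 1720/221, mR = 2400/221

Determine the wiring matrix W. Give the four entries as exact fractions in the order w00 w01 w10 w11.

1/2 1 1 1

obs A: pose=(7,4,S) → sL=160/117, sR=160/61, mL=23600/7137, mR=28480/7137
obs B: pose=(1,-1,N) → sL=80/13, sR=80/17, mL=1720/221, mR=2400/221
sensor matrix S = [[160/117, 160/61], [80/13, 80/17]]; det S = -1177600/121329
solve [mL_A; mL_B] = S·[w00; w01] and [mR_A; mR_B] = S·[w10; w11]:
  w00 = 1/2, w01 = 1, w10 = 1, w11 = 1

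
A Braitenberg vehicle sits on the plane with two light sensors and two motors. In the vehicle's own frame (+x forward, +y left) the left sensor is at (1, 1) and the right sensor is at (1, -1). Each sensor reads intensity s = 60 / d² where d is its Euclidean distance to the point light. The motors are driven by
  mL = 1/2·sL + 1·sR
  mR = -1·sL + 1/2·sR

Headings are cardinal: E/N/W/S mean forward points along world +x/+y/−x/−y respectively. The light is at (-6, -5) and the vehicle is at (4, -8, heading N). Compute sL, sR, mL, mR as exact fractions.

12/17 12/25 354/425 -198/425

left sensor world pos  = (3, -7); dL² = 85
right sensor world pos = (5, -7); dR² = 125
sL = 60/85 = 12/17
sR = 60/125 = 12/25
mL = 1/2·sL + 1·sR = 354/425
mR = -1·sL + 1/2·sR = -198/425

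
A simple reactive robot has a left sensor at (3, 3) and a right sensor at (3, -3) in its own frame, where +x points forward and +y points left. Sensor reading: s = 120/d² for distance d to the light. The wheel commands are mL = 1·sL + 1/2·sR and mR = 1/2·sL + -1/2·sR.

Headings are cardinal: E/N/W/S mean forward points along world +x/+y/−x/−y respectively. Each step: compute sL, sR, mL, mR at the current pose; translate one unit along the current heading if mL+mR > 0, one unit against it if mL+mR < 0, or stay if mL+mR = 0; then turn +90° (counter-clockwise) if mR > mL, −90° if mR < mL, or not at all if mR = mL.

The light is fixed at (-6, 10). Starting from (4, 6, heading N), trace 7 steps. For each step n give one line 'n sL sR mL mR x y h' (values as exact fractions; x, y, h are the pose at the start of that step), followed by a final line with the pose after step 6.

n=0: pose=(4,6,N); sL=12/5, sR=12/17; mL=234/85, mR=72/85; mL+mR=18/5 → advance +1; mR−mL=-162/85 → turn -1·90°
n=1: pose=(4,7,E); sL=120/169, sR=24/41; mL=6948/6929, mR=432/6929; mL+mR=180/169 → advance +1; mR−mL=-6516/6929 → turn -1·90°
n=2: pose=(5,7,S); sL=15/29, sR=6/5; mL=162/145, mR=-99/290; mL+mR=45/58 → advance +1; mR−mL=-423/290 → turn -1·90°
n=3: pose=(5,6,W); sL=120/113, sR=24/13; mL=2916/1469, mR=-576/1469; mL+mR=180/113 → advance +1; mR−mL=-3492/1469 → turn -1·90°
n=4: pose=(4,6,N); sL=12/5, sR=12/17; mL=234/85, mR=72/85; mL+mR=18/5 → advance +1; mR−mL=-162/85 → turn -1·90°
n=5: pose=(4,7,E); sL=120/169, sR=24/41; mL=6948/6929, mR=432/6929; mL+mR=180/169 → advance +1; mR−mL=-6516/6929 → turn -1·90°
n=6: pose=(5,7,S); sL=15/29, sR=6/5; mL=162/145, mR=-99/290; mL+mR=45/58 → advance +1; mR−mL=-423/290 → turn -1·90°

0 12/5 12/17 234/85 72/85 4 6 N
1 120/169 24/41 6948/6929 432/6929 4 7 E
2 15/29 6/5 162/145 -99/290 5 7 S
3 120/113 24/13 2916/1469 -576/1469 5 6 W
4 12/5 12/17 234/85 72/85 4 6 N
5 120/169 24/41 6948/6929 432/6929 4 7 E
6 15/29 6/5 162/145 -99/290 5 7 S
final 5 6 W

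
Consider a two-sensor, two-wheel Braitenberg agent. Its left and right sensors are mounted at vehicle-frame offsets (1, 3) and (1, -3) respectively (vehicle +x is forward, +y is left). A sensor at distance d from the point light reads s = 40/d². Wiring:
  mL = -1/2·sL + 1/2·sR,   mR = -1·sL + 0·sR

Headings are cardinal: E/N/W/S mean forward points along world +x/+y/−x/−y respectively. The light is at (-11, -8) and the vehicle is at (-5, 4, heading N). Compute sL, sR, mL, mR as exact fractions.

20/89 4/25 -72/2225 -20/89

left sensor world pos  = (-8, 5); dL² = 178
right sensor world pos = (-2, 5); dR² = 250
sL = 40/178 = 20/89
sR = 40/250 = 4/25
mL = -1/2·sL + 1/2·sR = -72/2225
mR = -1·sL + 0·sR = -20/89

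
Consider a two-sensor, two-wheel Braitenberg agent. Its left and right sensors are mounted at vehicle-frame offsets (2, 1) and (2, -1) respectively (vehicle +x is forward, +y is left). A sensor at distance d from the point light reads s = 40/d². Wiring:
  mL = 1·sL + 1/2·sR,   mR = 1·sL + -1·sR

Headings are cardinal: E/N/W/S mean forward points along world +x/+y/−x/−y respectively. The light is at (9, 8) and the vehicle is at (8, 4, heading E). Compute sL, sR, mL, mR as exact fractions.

left sensor world pos  = (10, 5); dL² = 10
right sensor world pos = (10, 3); dR² = 26
sL = 40/10 = 4
sR = 40/26 = 20/13
mL = 1·sL + 1/2·sR = 62/13
mR = 1·sL + -1·sR = 32/13

4 20/13 62/13 32/13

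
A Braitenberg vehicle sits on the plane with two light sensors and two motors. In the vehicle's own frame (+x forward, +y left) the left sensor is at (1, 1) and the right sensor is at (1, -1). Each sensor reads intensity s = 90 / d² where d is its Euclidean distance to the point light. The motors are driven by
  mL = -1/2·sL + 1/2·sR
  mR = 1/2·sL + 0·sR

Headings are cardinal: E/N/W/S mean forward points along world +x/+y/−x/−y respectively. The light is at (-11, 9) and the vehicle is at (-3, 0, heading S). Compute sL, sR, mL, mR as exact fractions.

left sensor world pos  = (-2, -1); dL² = 181
right sensor world pos = (-4, -1); dR² = 149
sL = 90/181 = 90/181
sR = 90/149 = 90/149
mL = -1/2·sL + 1/2·sR = 1440/26969
mR = 1/2·sL + 0·sR = 45/181

90/181 90/149 1440/26969 45/181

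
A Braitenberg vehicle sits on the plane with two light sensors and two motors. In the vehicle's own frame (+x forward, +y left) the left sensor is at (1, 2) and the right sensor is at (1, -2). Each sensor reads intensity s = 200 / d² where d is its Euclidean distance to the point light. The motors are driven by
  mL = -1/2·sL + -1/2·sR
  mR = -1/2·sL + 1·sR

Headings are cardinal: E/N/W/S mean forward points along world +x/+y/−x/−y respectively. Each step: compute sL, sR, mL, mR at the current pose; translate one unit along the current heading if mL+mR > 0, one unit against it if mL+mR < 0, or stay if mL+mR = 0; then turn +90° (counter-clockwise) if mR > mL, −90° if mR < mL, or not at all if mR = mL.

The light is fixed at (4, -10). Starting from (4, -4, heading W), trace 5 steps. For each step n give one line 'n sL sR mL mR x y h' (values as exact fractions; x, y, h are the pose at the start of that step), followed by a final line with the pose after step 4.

0 200/17 40/13 -1640/221 -620/221 4 -4 W
1 100/17 100/13 -1500/221 1050/221 5 -4 S
2 40/17 200/29 -2280/493 2820/493 5 -3 E
3 25/8 5/2 -45/16 15/16 6 -3 N
4 200/17 40/13 -1640/221 -620/221 6 -4 W
final 7 -4 S

n=0: pose=(4,-4,W); sL=200/17, sR=40/13; mL=-1640/221, mR=-620/221; mL+mR=-2260/221 → advance -1; mR−mL=60/13 → turn +1·90°
n=1: pose=(5,-4,S); sL=100/17, sR=100/13; mL=-1500/221, mR=1050/221; mL+mR=-450/221 → advance -1; mR−mL=150/13 → turn +1·90°
n=2: pose=(5,-3,E); sL=40/17, sR=200/29; mL=-2280/493, mR=2820/493; mL+mR=540/493 → advance +1; mR−mL=300/29 → turn +1·90°
n=3: pose=(6,-3,N); sL=25/8, sR=5/2; mL=-45/16, mR=15/16; mL+mR=-15/8 → advance -1; mR−mL=15/4 → turn +1·90°
n=4: pose=(6,-4,W); sL=200/17, sR=40/13; mL=-1640/221, mR=-620/221; mL+mR=-2260/221 → advance -1; mR−mL=60/13 → turn +1·90°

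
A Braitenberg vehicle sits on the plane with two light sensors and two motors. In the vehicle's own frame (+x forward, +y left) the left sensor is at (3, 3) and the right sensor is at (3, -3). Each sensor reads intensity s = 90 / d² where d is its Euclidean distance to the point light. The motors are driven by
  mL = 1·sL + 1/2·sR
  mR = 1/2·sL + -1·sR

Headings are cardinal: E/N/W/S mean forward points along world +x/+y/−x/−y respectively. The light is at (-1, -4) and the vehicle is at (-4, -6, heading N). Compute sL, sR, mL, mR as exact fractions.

left sensor world pos  = (-7, -3); dL² = 37
right sensor world pos = (-1, -3); dR² = 1
sL = 90/37 = 90/37
sR = 90/1 = 90
mL = 1·sL + 1/2·sR = 1755/37
mR = 1/2·sL + -1·sR = -3285/37

90/37 90 1755/37 -3285/37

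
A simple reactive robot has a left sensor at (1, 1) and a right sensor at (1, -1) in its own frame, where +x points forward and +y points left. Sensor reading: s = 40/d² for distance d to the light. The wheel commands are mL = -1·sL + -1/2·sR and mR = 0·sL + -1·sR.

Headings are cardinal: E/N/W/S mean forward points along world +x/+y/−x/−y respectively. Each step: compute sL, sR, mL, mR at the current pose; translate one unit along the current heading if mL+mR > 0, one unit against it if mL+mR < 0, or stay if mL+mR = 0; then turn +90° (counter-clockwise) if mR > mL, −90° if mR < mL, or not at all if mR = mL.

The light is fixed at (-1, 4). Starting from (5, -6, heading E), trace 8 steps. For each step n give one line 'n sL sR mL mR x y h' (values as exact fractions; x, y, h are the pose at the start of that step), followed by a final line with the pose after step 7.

0 4/13 4/17 -94/221 -4/17 5 -6 E
1 40/97 40/117 -6620/11349 -40/117 4 -6 N
2 1/4 10/29 -49/116 -10/29 4 -7 W
3 40/193 40/169 -10620/32617 -40/169 5 -7 S
4 4/13 4/17 -94/221 -4/17 5 -6 E
5 40/97 40/117 -6620/11349 -40/117 4 -6 N
6 1/4 10/29 -49/116 -10/29 4 -7 W
7 40/193 40/169 -10620/32617 -40/169 5 -7 S
final 5 -6 E

n=0: pose=(5,-6,E); sL=4/13, sR=4/17; mL=-94/221, mR=-4/17; mL+mR=-146/221 → advance -1; mR−mL=42/221 → turn +1·90°
n=1: pose=(4,-6,N); sL=40/97, sR=40/117; mL=-6620/11349, mR=-40/117; mL+mR=-3500/3783 → advance -1; mR−mL=2740/11349 → turn +1·90°
n=2: pose=(4,-7,W); sL=1/4, sR=10/29; mL=-49/116, mR=-10/29; mL+mR=-89/116 → advance -1; mR−mL=9/116 → turn +1·90°
n=3: pose=(5,-7,S); sL=40/193, sR=40/169; mL=-10620/32617, mR=-40/169; mL+mR=-18340/32617 → advance -1; mR−mL=2900/32617 → turn +1·90°
n=4: pose=(5,-6,E); sL=4/13, sR=4/17; mL=-94/221, mR=-4/17; mL+mR=-146/221 → advance -1; mR−mL=42/221 → turn +1·90°
n=5: pose=(4,-6,N); sL=40/97, sR=40/117; mL=-6620/11349, mR=-40/117; mL+mR=-3500/3783 → advance -1; mR−mL=2740/11349 → turn +1·90°
n=6: pose=(4,-7,W); sL=1/4, sR=10/29; mL=-49/116, mR=-10/29; mL+mR=-89/116 → advance -1; mR−mL=9/116 → turn +1·90°
n=7: pose=(5,-7,S); sL=40/193, sR=40/169; mL=-10620/32617, mR=-40/169; mL+mR=-18340/32617 → advance -1; mR−mL=2900/32617 → turn +1·90°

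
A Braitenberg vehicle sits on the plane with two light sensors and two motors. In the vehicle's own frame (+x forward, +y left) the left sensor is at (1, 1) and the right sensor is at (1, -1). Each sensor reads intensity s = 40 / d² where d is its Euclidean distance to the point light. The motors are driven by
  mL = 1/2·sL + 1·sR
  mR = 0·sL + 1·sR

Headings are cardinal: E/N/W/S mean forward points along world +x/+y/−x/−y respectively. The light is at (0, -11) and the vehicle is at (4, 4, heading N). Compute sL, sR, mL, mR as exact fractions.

left sensor world pos  = (3, 5); dL² = 265
right sensor world pos = (5, 5); dR² = 281
sL = 40/265 = 8/53
sR = 40/281 = 40/281
mL = 1/2·sL + 1·sR = 3244/14893
mR = 0·sL + 1·sR = 40/281

8/53 40/281 3244/14893 40/281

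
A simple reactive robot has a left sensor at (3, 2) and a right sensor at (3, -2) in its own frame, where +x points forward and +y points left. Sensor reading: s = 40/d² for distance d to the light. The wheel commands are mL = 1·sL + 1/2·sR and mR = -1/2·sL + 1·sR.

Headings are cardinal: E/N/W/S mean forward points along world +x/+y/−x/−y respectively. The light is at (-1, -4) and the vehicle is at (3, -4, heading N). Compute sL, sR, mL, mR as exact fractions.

left sensor world pos  = (1, -1); dL² = 13
right sensor world pos = (5, -1); dR² = 45
sL = 40/13 = 40/13
sR = 40/45 = 8/9
mL = 1·sL + 1/2·sR = 412/117
mR = -1/2·sL + 1·sR = -76/117

40/13 8/9 412/117 -76/117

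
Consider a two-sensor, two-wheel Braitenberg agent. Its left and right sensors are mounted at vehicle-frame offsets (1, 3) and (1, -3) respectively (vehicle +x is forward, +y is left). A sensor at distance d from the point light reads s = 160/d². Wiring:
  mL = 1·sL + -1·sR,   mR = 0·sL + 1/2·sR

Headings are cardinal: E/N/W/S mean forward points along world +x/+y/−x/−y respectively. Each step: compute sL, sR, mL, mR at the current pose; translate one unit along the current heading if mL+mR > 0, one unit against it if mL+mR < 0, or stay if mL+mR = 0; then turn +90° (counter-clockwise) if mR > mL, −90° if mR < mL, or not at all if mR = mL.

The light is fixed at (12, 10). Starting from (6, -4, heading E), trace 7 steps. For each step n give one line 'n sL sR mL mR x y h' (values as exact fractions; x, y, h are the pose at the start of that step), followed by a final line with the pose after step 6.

n=0: pose=(6,-4,E); sL=80/73, sR=80/157; mL=6720/11461, mR=40/157; mL+mR=9640/11461 → advance +1; mR−mL=-3800/11461 → turn -1·90°
n=1: pose=(7,-4,S); sL=160/229, sR=160/289; mL=9600/66181, mR=80/289; mL+mR=27920/66181 → advance +1; mR−mL=8720/66181 → turn +1·90°
n=2: pose=(7,-5,E); sL=1, sR=8/17; mL=9/17, mR=4/17; mL+mR=13/17 → advance +1; mR−mL=-5/17 → turn -1·90°
n=3: pose=(8,-5,S); sL=160/257, sR=32/61; mL=1536/15677, mR=16/61; mL+mR=5648/15677 → advance +1; mR−mL=2576/15677 → turn +1·90°
n=4: pose=(8,-6,E); sL=80/89, sR=16/37; mL=1536/3293, mR=8/37; mL+mR=2248/3293 → advance +1; mR−mL=-824/3293 → turn -1·90°
n=5: pose=(9,-6,S); sL=160/289, sR=32/65; mL=1152/18785, mR=16/65; mL+mR=5776/18785 → advance +1; mR−mL=3472/18785 → turn +1·90°
n=6: pose=(9,-7,E); sL=4/5, sR=40/101; mL=204/505, mR=20/101; mL+mR=304/505 → advance +1; mR−mL=-104/505 → turn -1·90°

0 80/73 80/157 6720/11461 40/157 6 -4 E
1 160/229 160/289 9600/66181 80/289 7 -4 S
2 1 8/17 9/17 4/17 7 -5 E
3 160/257 32/61 1536/15677 16/61 8 -5 S
4 80/89 16/37 1536/3293 8/37 8 -6 E
5 160/289 32/65 1152/18785 16/65 9 -6 S
6 4/5 40/101 204/505 20/101 9 -7 E
final 10 -7 S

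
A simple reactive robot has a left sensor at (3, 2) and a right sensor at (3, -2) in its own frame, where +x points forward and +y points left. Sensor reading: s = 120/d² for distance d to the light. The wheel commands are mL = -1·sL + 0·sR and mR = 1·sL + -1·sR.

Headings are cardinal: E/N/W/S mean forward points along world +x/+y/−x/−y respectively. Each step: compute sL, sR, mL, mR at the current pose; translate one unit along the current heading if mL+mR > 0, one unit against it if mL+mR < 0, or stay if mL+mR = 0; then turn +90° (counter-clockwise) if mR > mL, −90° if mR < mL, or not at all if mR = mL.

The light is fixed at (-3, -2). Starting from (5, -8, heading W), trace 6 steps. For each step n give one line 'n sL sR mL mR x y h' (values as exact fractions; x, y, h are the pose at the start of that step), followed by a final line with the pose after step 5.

n=0: pose=(5,-8,W); sL=120/89, sR=120/41; mL=-120/89, mR=-5760/3649; mL+mR=-120/41 → advance -1; mR−mL=-840/3649 → turn -1·90°
n=1: pose=(6,-8,N); sL=60/29, sR=12/13; mL=-60/29, mR=432/377; mL+mR=-12/13 → advance -1; mR−mL=1212/377 → turn +1·90°
n=2: pose=(6,-9,W); sL=40/39, sR=120/61; mL=-40/39, mR=-2240/2379; mL+mR=-120/61 → advance -1; mR−mL=200/2379 → turn +1·90°
n=3: pose=(7,-9,S); sL=30/61, sR=30/41; mL=-30/61, mR=-600/2501; mL+mR=-30/41 → advance -1; mR−mL=630/2501 → turn +1·90°
n=4: pose=(7,-8,E); sL=24/37, sR=120/233; mL=-24/37, mR=1152/8621; mL+mR=-120/233 → advance -1; mR−mL=6744/8621 → turn +1·90°
n=5: pose=(6,-8,N); sL=60/29, sR=12/13; mL=-60/29, mR=432/377; mL+mR=-12/13 → advance -1; mR−mL=1212/377 → turn +1·90°

0 120/89 120/41 -120/89 -5760/3649 5 -8 W
1 60/29 12/13 -60/29 432/377 6 -8 N
2 40/39 120/61 -40/39 -2240/2379 6 -9 W
3 30/61 30/41 -30/61 -600/2501 7 -9 S
4 24/37 120/233 -24/37 1152/8621 7 -8 E
5 60/29 12/13 -60/29 432/377 6 -8 N
final 6 -9 W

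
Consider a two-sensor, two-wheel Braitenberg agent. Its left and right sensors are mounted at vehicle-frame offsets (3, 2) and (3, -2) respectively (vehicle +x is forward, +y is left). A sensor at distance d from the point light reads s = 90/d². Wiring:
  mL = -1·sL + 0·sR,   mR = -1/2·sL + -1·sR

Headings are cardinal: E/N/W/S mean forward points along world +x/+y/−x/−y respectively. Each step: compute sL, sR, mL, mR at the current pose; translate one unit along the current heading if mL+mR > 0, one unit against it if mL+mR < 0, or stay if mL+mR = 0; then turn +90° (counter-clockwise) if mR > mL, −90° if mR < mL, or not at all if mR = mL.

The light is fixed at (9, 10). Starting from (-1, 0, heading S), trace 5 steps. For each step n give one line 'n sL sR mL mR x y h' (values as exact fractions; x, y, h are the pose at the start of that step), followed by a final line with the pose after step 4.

0 90/233 90/313 -90/233 -35055/72929 -1 0 S
1 9/29 45/109 -9/29 -3591/6322 -1 1 W
2 90/157 18/17 -90/157 -3591/2669 0 1 N
3 9/10 1/2 -9/10 -19/20 0 0 E
4 90/233 90/313 -90/233 -35055/72929 -1 0 S
final -1 1 W

n=0: pose=(-1,0,S); sL=90/233, sR=90/313; mL=-90/233, mR=-35055/72929; mL+mR=-63225/72929 → advance -1; mR−mL=-6885/72929 → turn -1·90°
n=1: pose=(-1,1,W); sL=9/29, sR=45/109; mL=-9/29, mR=-3591/6322; mL+mR=-5553/6322 → advance -1; mR−mL=-1629/6322 → turn -1·90°
n=2: pose=(0,1,N); sL=90/157, sR=18/17; mL=-90/157, mR=-3591/2669; mL+mR=-5121/2669 → advance -1; mR−mL=-2061/2669 → turn -1·90°
n=3: pose=(0,0,E); sL=9/10, sR=1/2; mL=-9/10, mR=-19/20; mL+mR=-37/20 → advance -1; mR−mL=-1/20 → turn -1·90°
n=4: pose=(-1,0,S); sL=90/233, sR=90/313; mL=-90/233, mR=-35055/72929; mL+mR=-63225/72929 → advance -1; mR−mL=-6885/72929 → turn -1·90°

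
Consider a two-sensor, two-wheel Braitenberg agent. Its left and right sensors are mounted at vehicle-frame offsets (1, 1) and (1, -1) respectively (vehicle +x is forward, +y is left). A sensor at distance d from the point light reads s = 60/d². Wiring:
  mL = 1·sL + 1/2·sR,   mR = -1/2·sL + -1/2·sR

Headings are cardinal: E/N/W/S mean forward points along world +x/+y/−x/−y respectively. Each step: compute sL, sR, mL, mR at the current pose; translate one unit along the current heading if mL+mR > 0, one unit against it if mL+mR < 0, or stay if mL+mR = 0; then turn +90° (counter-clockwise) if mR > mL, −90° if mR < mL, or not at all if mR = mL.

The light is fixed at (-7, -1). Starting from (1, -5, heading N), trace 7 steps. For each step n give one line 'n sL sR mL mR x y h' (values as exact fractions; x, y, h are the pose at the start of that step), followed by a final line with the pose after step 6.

0 30/29 2/3 119/87 -74/87 1 -5 N
1 12/17 60/97 1674/1649 -1092/1649 1 -4 E
2 15/29 3/4 207/232 -147/232 2 -4 S
3 60/89 60/73 7050/6497 -4860/6497 2 -5 W
4 30/29 2/3 119/87 -74/87 1 -5 N
5 12/17 60/97 1674/1649 -1092/1649 1 -4 E
6 15/29 3/4 207/232 -147/232 2 -4 S
final 2 -5 W

n=0: pose=(1,-5,N); sL=30/29, sR=2/3; mL=119/87, mR=-74/87; mL+mR=15/29 → advance +1; mR−mL=-193/87 → turn -1·90°
n=1: pose=(1,-4,E); sL=12/17, sR=60/97; mL=1674/1649, mR=-1092/1649; mL+mR=6/17 → advance +1; mR−mL=-2766/1649 → turn -1·90°
n=2: pose=(2,-4,S); sL=15/29, sR=3/4; mL=207/232, mR=-147/232; mL+mR=15/58 → advance +1; mR−mL=-177/116 → turn -1·90°
n=3: pose=(2,-5,W); sL=60/89, sR=60/73; mL=7050/6497, mR=-4860/6497; mL+mR=30/89 → advance +1; mR−mL=-11910/6497 → turn -1·90°
n=4: pose=(1,-5,N); sL=30/29, sR=2/3; mL=119/87, mR=-74/87; mL+mR=15/29 → advance +1; mR−mL=-193/87 → turn -1·90°
n=5: pose=(1,-4,E); sL=12/17, sR=60/97; mL=1674/1649, mR=-1092/1649; mL+mR=6/17 → advance +1; mR−mL=-2766/1649 → turn -1·90°
n=6: pose=(2,-4,S); sL=15/29, sR=3/4; mL=207/232, mR=-147/232; mL+mR=15/58 → advance +1; mR−mL=-177/116 → turn -1·90°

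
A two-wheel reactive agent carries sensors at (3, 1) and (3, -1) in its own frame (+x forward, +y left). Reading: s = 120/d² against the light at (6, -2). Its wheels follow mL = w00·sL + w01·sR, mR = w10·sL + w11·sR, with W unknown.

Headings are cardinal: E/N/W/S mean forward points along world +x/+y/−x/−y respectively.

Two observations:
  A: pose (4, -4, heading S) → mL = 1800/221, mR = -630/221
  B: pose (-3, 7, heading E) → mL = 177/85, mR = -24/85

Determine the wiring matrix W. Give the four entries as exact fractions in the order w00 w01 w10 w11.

1 1 -1 1/2

obs A: pose=(4,-4,S) → sL=60/13, sR=60/17, mL=1800/221, mR=-630/221
obs B: pose=(-3,7,E) → sL=15/17, sR=6/5, mL=177/85, mR=-24/85
sensor matrix S = [[60/13, 60/17], [15/17, 6/5]]; det S = 9108/3757
solve [mL_A; mL_B] = S·[w00; w01] and [mR_A; mR_B] = S·[w10; w11]:
  w00 = 1, w01 = 1, w10 = -1, w11 = 1/2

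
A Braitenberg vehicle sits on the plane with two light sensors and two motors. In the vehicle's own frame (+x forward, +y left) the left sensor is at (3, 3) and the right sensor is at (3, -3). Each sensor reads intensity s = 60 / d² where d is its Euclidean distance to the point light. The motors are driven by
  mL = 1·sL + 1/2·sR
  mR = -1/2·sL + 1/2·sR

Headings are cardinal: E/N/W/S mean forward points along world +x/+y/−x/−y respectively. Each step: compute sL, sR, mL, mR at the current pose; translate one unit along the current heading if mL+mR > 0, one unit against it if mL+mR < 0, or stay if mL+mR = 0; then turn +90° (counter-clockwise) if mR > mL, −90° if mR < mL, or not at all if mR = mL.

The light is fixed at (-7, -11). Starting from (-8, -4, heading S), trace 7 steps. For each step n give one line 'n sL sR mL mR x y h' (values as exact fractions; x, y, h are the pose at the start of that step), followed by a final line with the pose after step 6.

0 3 15/8 63/16 -9/16 -8 -4 S
1 12/5 60/97 1314/485 -432/485 -8 -5 W
2 30/53 30/41 2025/2173 180/2173 -9 -5 N
3 60/101 60/17 4050/1717 2520/1717 -9 -4 E
4 3 15/8 63/16 -9/16 -8 -4 S
5 12/5 60/97 1314/485 -432/485 -8 -5 W
6 30/53 30/41 2025/2173 180/2173 -9 -5 N
final -9 -4 E

n=0: pose=(-8,-4,S); sL=3, sR=15/8; mL=63/16, mR=-9/16; mL+mR=27/8 → advance +1; mR−mL=-9/2 → turn -1·90°
n=1: pose=(-8,-5,W); sL=12/5, sR=60/97; mL=1314/485, mR=-432/485; mL+mR=882/485 → advance +1; mR−mL=-18/5 → turn -1·90°
n=2: pose=(-9,-5,N); sL=30/53, sR=30/41; mL=2025/2173, mR=180/2173; mL+mR=2205/2173 → advance +1; mR−mL=-45/53 → turn -1·90°
n=3: pose=(-9,-4,E); sL=60/101, sR=60/17; mL=4050/1717, mR=2520/1717; mL+mR=6570/1717 → advance +1; mR−mL=-90/101 → turn -1·90°
n=4: pose=(-8,-4,S); sL=3, sR=15/8; mL=63/16, mR=-9/16; mL+mR=27/8 → advance +1; mR−mL=-9/2 → turn -1·90°
n=5: pose=(-8,-5,W); sL=12/5, sR=60/97; mL=1314/485, mR=-432/485; mL+mR=882/485 → advance +1; mR−mL=-18/5 → turn -1·90°
n=6: pose=(-9,-5,N); sL=30/53, sR=30/41; mL=2025/2173, mR=180/2173; mL+mR=2205/2173 → advance +1; mR−mL=-45/53 → turn -1·90°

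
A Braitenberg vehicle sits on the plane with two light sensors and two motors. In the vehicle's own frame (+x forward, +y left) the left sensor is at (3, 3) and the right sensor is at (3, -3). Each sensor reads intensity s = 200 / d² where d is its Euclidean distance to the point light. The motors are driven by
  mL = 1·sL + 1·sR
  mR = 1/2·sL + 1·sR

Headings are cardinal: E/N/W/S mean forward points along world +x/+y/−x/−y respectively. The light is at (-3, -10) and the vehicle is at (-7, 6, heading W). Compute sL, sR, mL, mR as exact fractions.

100/109 20/41 6280/4469 4230/4469

left sensor world pos  = (-10, 3); dL² = 218
right sensor world pos = (-10, 9); dR² = 410
sL = 200/218 = 100/109
sR = 200/410 = 20/41
mL = 1·sL + 1·sR = 6280/4469
mR = 1/2·sL + 1·sR = 4230/4469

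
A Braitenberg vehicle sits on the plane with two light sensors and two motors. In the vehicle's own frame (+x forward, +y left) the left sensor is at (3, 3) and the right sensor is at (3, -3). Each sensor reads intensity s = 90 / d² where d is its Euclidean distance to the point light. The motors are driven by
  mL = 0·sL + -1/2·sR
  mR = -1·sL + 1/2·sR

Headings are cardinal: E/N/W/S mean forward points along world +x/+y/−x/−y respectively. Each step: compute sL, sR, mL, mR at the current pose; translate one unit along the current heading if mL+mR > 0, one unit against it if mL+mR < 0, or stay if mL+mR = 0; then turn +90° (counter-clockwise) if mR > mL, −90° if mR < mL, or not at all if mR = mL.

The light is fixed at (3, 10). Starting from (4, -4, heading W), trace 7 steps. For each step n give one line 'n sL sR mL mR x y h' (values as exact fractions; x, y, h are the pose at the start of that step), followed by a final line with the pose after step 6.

0 90/293 18/25 -9/25 387/7325 4 -4 W
1 45/157 9/29 -9/58 -1197/9106 5 -4 S
2 18/25 90/281 -45/281 -3933/7025 5 -3 E
3 45/136 9/26 -9/52 -279/1768 4 -3 S
4 90/97 90/241 -45/241 -17325/23377 4 -2 E
5 5/13 5/13 -5/26 -5/26 3 -2 S
6 18/41 18/41 -9/41 -9/41 3 -1 S
final 3 0 S

n=0: pose=(4,-4,W); sL=90/293, sR=18/25; mL=-9/25, mR=387/7325; mL+mR=-90/293 → advance -1; mR−mL=3024/7325 → turn +1·90°
n=1: pose=(5,-4,S); sL=45/157, sR=9/29; mL=-9/58, mR=-1197/9106; mL+mR=-45/157 → advance -1; mR−mL=108/4553 → turn +1·90°
n=2: pose=(5,-3,E); sL=18/25, sR=90/281; mL=-45/281, mR=-3933/7025; mL+mR=-18/25 → advance -1; mR−mL=-2808/7025 → turn -1·90°
n=3: pose=(4,-3,S); sL=45/136, sR=9/26; mL=-9/52, mR=-279/1768; mL+mR=-45/136 → advance -1; mR−mL=27/1768 → turn +1·90°
n=4: pose=(4,-2,E); sL=90/97, sR=90/241; mL=-45/241, mR=-17325/23377; mL+mR=-90/97 → advance -1; mR−mL=-12960/23377 → turn -1·90°
n=5: pose=(3,-2,S); sL=5/13, sR=5/13; mL=-5/26, mR=-5/26; mL+mR=-5/13 → advance -1; mR−mL=0 → turn +0·90°
n=6: pose=(3,-1,S); sL=18/41, sR=18/41; mL=-9/41, mR=-9/41; mL+mR=-18/41 → advance -1; mR−mL=0 → turn +0·90°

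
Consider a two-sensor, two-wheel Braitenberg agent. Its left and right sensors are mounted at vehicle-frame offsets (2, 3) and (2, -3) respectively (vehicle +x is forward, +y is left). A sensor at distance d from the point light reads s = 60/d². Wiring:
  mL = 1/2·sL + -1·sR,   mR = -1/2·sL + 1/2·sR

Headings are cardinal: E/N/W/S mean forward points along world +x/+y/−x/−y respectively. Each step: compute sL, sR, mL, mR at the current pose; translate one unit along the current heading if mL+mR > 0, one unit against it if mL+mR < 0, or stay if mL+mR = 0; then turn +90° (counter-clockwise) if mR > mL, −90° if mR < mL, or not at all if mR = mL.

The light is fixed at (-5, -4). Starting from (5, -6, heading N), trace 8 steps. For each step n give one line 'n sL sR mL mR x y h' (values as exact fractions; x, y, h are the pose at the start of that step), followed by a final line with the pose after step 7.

n=0: pose=(5,-6,N); sL=60/49, sR=60/169; mL=2130/8281, mR=-3600/8281; mL+mR=-30/169 → advance -1; mR−mL=-5730/8281 → turn -1·90°
n=1: pose=(5,-7,E); sL=5/12, sR=1/3; mL=-1/8, mR=-1/24; mL+mR=-1/6 → advance -1; mR−mL=1/12 → turn +1·90°
n=2: pose=(4,-7,N); sL=60/37, sR=12/29; mL=426/1073, mR=-648/1073; mL+mR=-6/29 → advance -1; mR−mL=-1074/1073 → turn -1·90°
n=3: pose=(4,-8,E); sL=30/61, sR=6/17; mL=-111/1037, mR=-72/1037; mL+mR=-3/17 → advance -1; mR−mL=39/1037 → turn +1·90°
n=4: pose=(3,-8,N); sL=60/29, sR=12/25; mL=402/725, mR=-576/725; mL+mR=-6/25 → advance -1; mR−mL=-978/725 → turn -1·90°
n=5: pose=(3,-9,E); sL=15/26, sR=15/41; mL=-165/2132, mR=-225/2132; mL+mR=-15/82 → advance -1; mR−mL=-15/533 → turn -1·90°
n=6: pose=(2,-9,S); sL=60/149, sR=12/13; mL=-1398/1937, mR=504/1937; mL+mR=-6/13 → advance -1; mR−mL=1902/1937 → turn +1·90°
n=7: pose=(2,-8,E); sL=30/41, sR=6/13; mL=-51/533, mR=-72/533; mL+mR=-3/13 → advance -1; mR−mL=-21/533 → turn -1·90°

0 60/49 60/169 2130/8281 -3600/8281 5 -6 N
1 5/12 1/3 -1/8 -1/24 5 -7 E
2 60/37 12/29 426/1073 -648/1073 4 -7 N
3 30/61 6/17 -111/1037 -72/1037 4 -8 E
4 60/29 12/25 402/725 -576/725 3 -8 N
5 15/26 15/41 -165/2132 -225/2132 3 -9 E
6 60/149 12/13 -1398/1937 504/1937 2 -9 S
7 30/41 6/13 -51/533 -72/533 2 -8 E
final 1 -8 S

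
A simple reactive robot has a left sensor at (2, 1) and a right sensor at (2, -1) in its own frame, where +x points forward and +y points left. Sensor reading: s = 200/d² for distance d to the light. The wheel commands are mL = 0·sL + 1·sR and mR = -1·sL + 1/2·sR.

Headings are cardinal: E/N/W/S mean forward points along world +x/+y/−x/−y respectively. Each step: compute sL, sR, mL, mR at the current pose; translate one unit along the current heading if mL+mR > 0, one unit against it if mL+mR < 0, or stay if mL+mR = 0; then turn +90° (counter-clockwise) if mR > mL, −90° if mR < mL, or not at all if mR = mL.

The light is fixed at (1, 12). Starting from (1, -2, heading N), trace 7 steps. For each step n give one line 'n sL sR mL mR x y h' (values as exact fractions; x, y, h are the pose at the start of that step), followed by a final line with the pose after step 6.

0 40/29 40/29 40/29 -20/29 1 -2 N
1 50/37 1 1 -63/74 1 -1 E
2 200/229 8/9 8/9 -884/2061 2 -1 S
3 100/113 20/17 20/17 -570/1921 2 -2 W
4 40/29 40/29 40/29 -20/29 1 -2 N
5 50/37 1 1 -63/74 1 -1 E
6 200/229 8/9 8/9 -884/2061 2 -1 S
final 2 -2 W

n=0: pose=(1,-2,N); sL=40/29, sR=40/29; mL=40/29, mR=-20/29; mL+mR=20/29 → advance +1; mR−mL=-60/29 → turn -1·90°
n=1: pose=(1,-1,E); sL=50/37, sR=1; mL=1, mR=-63/74; mL+mR=11/74 → advance +1; mR−mL=-137/74 → turn -1·90°
n=2: pose=(2,-1,S); sL=200/229, sR=8/9; mL=8/9, mR=-884/2061; mL+mR=316/687 → advance +1; mR−mL=-2716/2061 → turn -1·90°
n=3: pose=(2,-2,W); sL=100/113, sR=20/17; mL=20/17, mR=-570/1921; mL+mR=1690/1921 → advance +1; mR−mL=-2830/1921 → turn -1·90°
n=4: pose=(1,-2,N); sL=40/29, sR=40/29; mL=40/29, mR=-20/29; mL+mR=20/29 → advance +1; mR−mL=-60/29 → turn -1·90°
n=5: pose=(1,-1,E); sL=50/37, sR=1; mL=1, mR=-63/74; mL+mR=11/74 → advance +1; mR−mL=-137/74 → turn -1·90°
n=6: pose=(2,-1,S); sL=200/229, sR=8/9; mL=8/9, mR=-884/2061; mL+mR=316/687 → advance +1; mR−mL=-2716/2061 → turn -1·90°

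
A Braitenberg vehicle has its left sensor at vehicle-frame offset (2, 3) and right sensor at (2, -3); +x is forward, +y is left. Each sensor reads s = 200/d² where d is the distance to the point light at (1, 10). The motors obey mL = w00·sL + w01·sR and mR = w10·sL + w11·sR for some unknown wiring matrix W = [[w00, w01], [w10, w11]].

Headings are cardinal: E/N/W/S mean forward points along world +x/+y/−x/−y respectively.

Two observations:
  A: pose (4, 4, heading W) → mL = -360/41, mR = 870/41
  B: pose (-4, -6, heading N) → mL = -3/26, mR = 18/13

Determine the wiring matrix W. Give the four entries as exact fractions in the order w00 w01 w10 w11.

1/2 -1/2 1/2 1

obs A: pose=(4,4,W) → sL=100/41, sR=20, mL=-360/41, mR=870/41
obs B: pose=(-4,-6,N) → sL=10/13, sR=1, mL=-3/26, mR=18/13
sensor matrix S = [[100/41, 20], [10/13, 1]]; det S = -6900/533
solve [mL_A; mL_B] = S·[w00; w01] and [mR_A; mR_B] = S·[w10; w11]:
  w00 = 1/2, w01 = -1/2, w10 = 1/2, w11 = 1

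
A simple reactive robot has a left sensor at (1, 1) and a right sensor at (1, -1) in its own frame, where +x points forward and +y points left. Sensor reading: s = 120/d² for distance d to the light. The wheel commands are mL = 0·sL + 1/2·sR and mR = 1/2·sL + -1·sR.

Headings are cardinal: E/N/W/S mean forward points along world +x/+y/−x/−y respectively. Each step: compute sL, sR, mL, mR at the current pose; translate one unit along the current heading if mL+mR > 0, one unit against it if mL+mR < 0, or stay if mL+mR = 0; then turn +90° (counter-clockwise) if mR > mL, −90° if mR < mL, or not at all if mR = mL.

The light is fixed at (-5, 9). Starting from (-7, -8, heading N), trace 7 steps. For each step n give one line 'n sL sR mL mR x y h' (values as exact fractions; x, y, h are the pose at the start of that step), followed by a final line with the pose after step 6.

0 24/53 120/257 60/257 -3276/13621 -7 -8 N
1 12/29 60/181 30/181 -654/5249 -7 -9 E
2 120/361 24/73 12/73 -4284/26353 -6 -9 S
3 30/101 15/41 15/82 -900/4141 -6 -10 W
4 24/65 24/65 12/65 -12/65 -5 -10 N
5 24/65 120/401 60/401 -2988/26065 -5 -10 E
6 30/101 3/10 3/20 -153/1010 -4 -10 S
final -4 -9 W

n=0: pose=(-7,-8,N); sL=24/53, sR=120/257; mL=60/257, mR=-3276/13621; mL+mR=-96/13621 → advance -1; mR−mL=-6456/13621 → turn -1·90°
n=1: pose=(-7,-9,E); sL=12/29, sR=60/181; mL=30/181, mR=-654/5249; mL+mR=216/5249 → advance +1; mR−mL=-1524/5249 → turn -1·90°
n=2: pose=(-6,-9,S); sL=120/361, sR=24/73; mL=12/73, mR=-4284/26353; mL+mR=48/26353 → advance +1; mR−mL=-8616/26353 → turn -1·90°
n=3: pose=(-6,-10,W); sL=30/101, sR=15/41; mL=15/82, mR=-900/4141; mL+mR=-285/8282 → advance -1; mR−mL=-3315/8282 → turn -1·90°
n=4: pose=(-5,-10,N); sL=24/65, sR=24/65; mL=12/65, mR=-12/65; mL+mR=0 → advance +0; mR−mL=-24/65 → turn -1·90°
n=5: pose=(-5,-10,E); sL=24/65, sR=120/401; mL=60/401, mR=-2988/26065; mL+mR=912/26065 → advance +1; mR−mL=-6888/26065 → turn -1·90°
n=6: pose=(-4,-10,S); sL=30/101, sR=3/10; mL=3/20, mR=-153/1010; mL+mR=-3/2020 → advance -1; mR−mL=-609/2020 → turn -1·90°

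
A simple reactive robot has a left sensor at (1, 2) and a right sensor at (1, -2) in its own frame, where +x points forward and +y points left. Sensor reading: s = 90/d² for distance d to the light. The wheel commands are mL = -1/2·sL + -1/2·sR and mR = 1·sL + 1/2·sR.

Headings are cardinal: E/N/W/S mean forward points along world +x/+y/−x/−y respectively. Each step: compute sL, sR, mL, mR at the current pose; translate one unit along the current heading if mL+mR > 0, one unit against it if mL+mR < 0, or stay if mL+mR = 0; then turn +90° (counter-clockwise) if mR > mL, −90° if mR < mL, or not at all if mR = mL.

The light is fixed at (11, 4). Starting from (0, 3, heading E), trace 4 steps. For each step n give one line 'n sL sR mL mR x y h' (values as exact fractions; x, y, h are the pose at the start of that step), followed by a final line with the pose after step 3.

0 90/101 90/109 -9450/11009 14355/11009 0 3 E
1 5/8 45/32 -65/64 85/64 1 3 N
2 18/25 18/25 -18/25 27/25 1 4 W
3 45/41 9/17 -567/697 1899/1394 0 4 S
final 0 3 E

n=0: pose=(0,3,E); sL=90/101, sR=90/109; mL=-9450/11009, mR=14355/11009; mL+mR=45/101 → advance +1; mR−mL=23805/11009 → turn +1·90°
n=1: pose=(1,3,N); sL=5/8, sR=45/32; mL=-65/64, mR=85/64; mL+mR=5/16 → advance +1; mR−mL=75/32 → turn +1·90°
n=2: pose=(1,4,W); sL=18/25, sR=18/25; mL=-18/25, mR=27/25; mL+mR=9/25 → advance +1; mR−mL=9/5 → turn +1·90°
n=3: pose=(0,4,S); sL=45/41, sR=9/17; mL=-567/697, mR=1899/1394; mL+mR=45/82 → advance +1; mR−mL=3033/1394 → turn +1·90°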